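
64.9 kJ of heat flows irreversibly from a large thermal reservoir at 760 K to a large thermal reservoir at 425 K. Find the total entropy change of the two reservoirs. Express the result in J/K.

ΔS_total = 67.3 J/K

ΔS_hot = −Q/T_H = −64900/760 = -85.39 J/K and ΔS_cold = +Q/T_C = 64900/425 = 152.7 J/K.
ΔS_total = -85.39 + 152.7 = 67.3 J/K, positive as the second law requires.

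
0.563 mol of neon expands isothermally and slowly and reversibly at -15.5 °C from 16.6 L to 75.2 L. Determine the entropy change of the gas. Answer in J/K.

For an isothermal ideal gas ΔS_gas = nR ln(V₂/V₁) = 0.563 × 8.314 × ln(75.2/16.6) = 7.07 J/K.

ΔS_gas = 7.07 J/K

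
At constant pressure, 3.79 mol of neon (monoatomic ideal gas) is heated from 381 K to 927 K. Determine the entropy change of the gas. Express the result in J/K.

At constant pressure, ΔS = nC_p ln(T₂/T₁) with C_p = 5R/2 = 20.79 J mol⁻¹ K⁻¹.
ΔS = 3.79 × 20.79 × ln(927/381) = 70 J/K.

ΔS = 70 J/K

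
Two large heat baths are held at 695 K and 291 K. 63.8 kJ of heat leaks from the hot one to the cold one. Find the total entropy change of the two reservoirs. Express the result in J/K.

ΔS_total = 127 J/K

ΔS_hot = −Q/T_H = −63800/695 = -91.8 J/K and ΔS_cold = +Q/T_C = 63800/291 = 219.2 J/K.
ΔS_total = -91.8 + 219.2 = 127 J/K, positive as the second law requires.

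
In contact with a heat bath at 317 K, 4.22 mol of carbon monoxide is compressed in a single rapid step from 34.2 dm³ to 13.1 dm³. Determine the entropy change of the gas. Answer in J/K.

Entropy is a state function, so ΔS_gas depends only on the end states.
For an isothermal ideal gas ΔS_gas = nR ln(V₂/V₁) = 4.22 × 8.314 × ln(13.1/34.2) = -33.7 J/K.

ΔS_gas = -33.7 J/K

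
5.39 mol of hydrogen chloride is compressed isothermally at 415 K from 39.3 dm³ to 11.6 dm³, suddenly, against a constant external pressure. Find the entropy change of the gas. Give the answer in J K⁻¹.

Entropy is a state function, so ΔS_gas depends only on the end states.
For an isothermal ideal gas ΔS_gas = nR ln(V₂/V₁) = 5.39 × 8.314 × ln(11.6/39.3) = -54.7 J/K.

ΔS_gas = -54.7 J/K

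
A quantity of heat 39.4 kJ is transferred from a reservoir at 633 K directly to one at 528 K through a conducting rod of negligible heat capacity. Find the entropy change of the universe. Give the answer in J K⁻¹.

ΔS_total = 12.4 J/K

ΔS_hot = −Q/T_H = −39400/633 = -62.24 J/K and ΔS_cold = +Q/T_C = 39400/528 = 74.62 J/K.
ΔS_total = -62.24 + 74.62 = 12.4 J/K, positive as the second law requires.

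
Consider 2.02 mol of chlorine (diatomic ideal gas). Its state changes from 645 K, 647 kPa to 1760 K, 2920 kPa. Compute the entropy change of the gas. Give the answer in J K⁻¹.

ΔS = nC_p ln(T₂/T₁) − nR ln(P₂/P₁), with C_p = 7R/2 = 29.1 J mol⁻¹ K⁻¹ for a diatomic ideal gas.
ΔS = 2.02 × [29.1 × ln(1760/645) − 8.314 × ln(2920/647)] = 33.7 J/K.

ΔS = 33.7 J/K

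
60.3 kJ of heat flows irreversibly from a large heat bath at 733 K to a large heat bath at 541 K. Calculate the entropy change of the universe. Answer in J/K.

ΔS_total = 29.2 J/K

ΔS_hot = −Q/T_H = −60300/733 = -82.26 J/K and ΔS_cold = +Q/T_C = 60300/541 = 111.5 J/K.
ΔS_total = -82.26 + 111.5 = 29.2 J/K, positive as the second law requires.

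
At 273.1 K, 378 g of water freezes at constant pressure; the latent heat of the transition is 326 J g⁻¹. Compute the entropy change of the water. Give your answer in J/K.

ΔS = -451 J/K

Heat released by the substance: Q = −mL = −378 × 326 = −123228 J.
At constant T, ΔS = Q_rev/T = −123228 / 273.1 = -451 J/K.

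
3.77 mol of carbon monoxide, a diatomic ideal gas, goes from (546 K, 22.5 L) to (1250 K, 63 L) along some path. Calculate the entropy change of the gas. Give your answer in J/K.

ΔS = 97.2 J/K

Entropy is a state function: ΔS = nC_V ln(T₂/T₁) + nR ln(V₂/V₁), with C_V = 5R/2 = 20.79 J mol⁻¹ K⁻¹ for a diatomic ideal gas.
ΔS = 3.77 × [20.79 × ln(1250/546) + 8.314 × ln(63/22.5)] = 97.2 J/K.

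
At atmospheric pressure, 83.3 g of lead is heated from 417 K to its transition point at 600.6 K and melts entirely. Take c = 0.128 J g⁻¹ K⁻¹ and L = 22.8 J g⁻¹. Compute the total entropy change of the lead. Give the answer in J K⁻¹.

ΔS = 7.05 J/K

Warming step: ΔS₁ = m c ln(T_tr/T_i) = 83.3 × 0.128 × ln(600.6/417) = 3.89 J/K.
Phase change: ΔS₂ = +mL/T_tr = 83.3 × 22.8 / 600.6 = 3.162 J/K.
ΔS_total = (3.89) + (3.162) = 7.05 J/K.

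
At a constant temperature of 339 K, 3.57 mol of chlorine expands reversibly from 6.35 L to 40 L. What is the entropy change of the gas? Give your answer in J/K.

For an isothermal ideal gas ΔS_gas = nR ln(V₂/V₁) = 3.57 × 8.314 × ln(40/6.35) = 54.6 J/K.

ΔS_gas = 54.6 J/K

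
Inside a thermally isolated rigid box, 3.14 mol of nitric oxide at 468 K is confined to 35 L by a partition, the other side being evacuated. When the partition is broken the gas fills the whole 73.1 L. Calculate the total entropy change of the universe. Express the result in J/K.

For an ideal gas in free expansion Q = 0 and W = 0, so T is unchanged.
Entropy is a state function; using a reversible isothermal path, ΔS_gas = nR ln(V₂/V₁) = 3.14 × 8.314 × ln(73.1/35) = 19.2 J/K.
The insulated surroundings exchange no heat, so ΔS_surr = 0 and ΔS_universe = ΔS_gas.

ΔS_universe = 19.2 J/K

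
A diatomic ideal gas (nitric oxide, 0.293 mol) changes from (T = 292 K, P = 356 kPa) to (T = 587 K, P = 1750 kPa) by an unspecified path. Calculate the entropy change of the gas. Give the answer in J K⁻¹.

ΔS = 2.07 J/K

ΔS = nC_p ln(T₂/T₁) − nR ln(P₂/P₁), with C_p = 7R/2 = 29.1 J mol⁻¹ K⁻¹ for a diatomic ideal gas.
ΔS = 0.293 × [29.1 × ln(587/292) − 8.314 × ln(1750/356)] = 2.07 J/K.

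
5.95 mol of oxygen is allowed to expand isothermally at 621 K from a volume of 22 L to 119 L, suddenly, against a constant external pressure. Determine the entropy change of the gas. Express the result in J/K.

Entropy is a state function, so ΔS_gas depends only on the end states.
For an isothermal ideal gas ΔS_gas = nR ln(V₂/V₁) = 5.95 × 8.314 × ln(119/22) = 83.5 J/K.

ΔS_gas = 83.5 J/K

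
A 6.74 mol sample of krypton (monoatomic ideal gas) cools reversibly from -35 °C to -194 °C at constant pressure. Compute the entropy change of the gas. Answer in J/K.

ΔS = -154 J/K

In kelvin: T₁ = 238.15 K, T₂ = 79.15 K. At constant pressure, ΔS = nC_p ln(T₂/T₁) with C_p = 5R/2 = 20.79 J mol⁻¹ K⁻¹.
ΔS = 6.74 × 20.79 × ln(79.15/238.15) = -154 J/K.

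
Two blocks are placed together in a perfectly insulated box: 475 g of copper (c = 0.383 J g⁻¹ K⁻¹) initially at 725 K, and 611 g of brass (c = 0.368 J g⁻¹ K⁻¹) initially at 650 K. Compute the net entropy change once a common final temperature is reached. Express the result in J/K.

Energy balance: T_f = (m₁c₁T₁ + m₂c₂T₂)/(m₁c₁ + m₂c₂) = 683.54 K.
ΔS₁ = m₁c₁ ln(T_f/T₁) = 181.925 × ln(683.54/725) = -10.712 J/K.
ΔS₂ = m₂c₂ ln(T_f/T₂) = 224.848 × ln(683.54/650) = 11.314 J/K.
ΔS_total = -10.712 + 11.314 = 0.602 J/K.

ΔS_total = 0.602 J/K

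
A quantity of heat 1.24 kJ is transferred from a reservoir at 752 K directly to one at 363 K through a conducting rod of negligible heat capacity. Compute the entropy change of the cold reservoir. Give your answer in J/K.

ΔS_cold = 3.42 J/K

The cold reservoir gains heat Q, so ΔS_cold = +Q/T_C = 1240/363 = 3.42 J/K.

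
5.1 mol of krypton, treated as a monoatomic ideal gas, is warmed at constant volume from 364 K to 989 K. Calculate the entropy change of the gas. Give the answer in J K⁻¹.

At constant volume, ΔS = nC_V ln(T₂/T₁) with C_V = 3R/2 = 12.47 J mol⁻¹ K⁻¹.
ΔS = 5.1 × 12.47 × ln(989/364) = 63.6 J/K.

ΔS = 63.6 J/K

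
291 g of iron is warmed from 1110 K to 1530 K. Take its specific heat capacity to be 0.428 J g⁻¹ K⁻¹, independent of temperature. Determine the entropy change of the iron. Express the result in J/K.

ΔS = ∫dQ_rev/T = m c ln(T₂/T₁) = 291 × 0.428 × ln(1530/1110) = 40 J/K.

ΔS = 40 J/K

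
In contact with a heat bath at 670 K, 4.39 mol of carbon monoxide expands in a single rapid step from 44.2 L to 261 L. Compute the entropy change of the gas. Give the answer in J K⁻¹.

ΔS_gas = 64.8 J/K

Entropy is a state function, so ΔS_gas depends only on the end states.
For an isothermal ideal gas ΔS_gas = nR ln(V₂/V₁) = 4.39 × 8.314 × ln(261/44.2) = 64.8 J/K.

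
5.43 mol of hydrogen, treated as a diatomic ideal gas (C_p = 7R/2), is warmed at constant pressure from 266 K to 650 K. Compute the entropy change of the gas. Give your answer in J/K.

ΔS = 141 J/K

At constant pressure, ΔS = nC_p ln(T₂/T₁) with C_p = 7R/2 = 29.1 J mol⁻¹ K⁻¹.
ΔS = 5.43 × 29.1 × ln(650/266) = 141 J/K.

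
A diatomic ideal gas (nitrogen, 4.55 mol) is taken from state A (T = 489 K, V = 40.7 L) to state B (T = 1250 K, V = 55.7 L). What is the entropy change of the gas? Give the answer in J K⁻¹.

ΔS = 101 J/K

Entropy is a state function: ΔS = nC_V ln(T₂/T₁) + nR ln(V₂/V₁), with C_V = 5R/2 = 20.79 J mol⁻¹ K⁻¹ for a diatomic ideal gas.
ΔS = 4.55 × [20.79 × ln(1250/489) + 8.314 × ln(55.7/40.7)] = 101 J/K.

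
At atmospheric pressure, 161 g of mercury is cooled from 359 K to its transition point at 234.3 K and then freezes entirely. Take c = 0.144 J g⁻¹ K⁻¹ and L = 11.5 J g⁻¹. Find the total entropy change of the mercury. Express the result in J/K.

Cooling step: ΔS₁ = m c ln(T_tr/T_i) = 161 × 0.144 × ln(234.3/359) = -9.893 J/K.
Phase change: ΔS₂ = −mL/T_tr = −161 × 11.5 / 234.3 = -7.902 J/K.
ΔS_total = (-9.893) + (-7.902) = -17.8 J/K.

ΔS = -17.8 J/K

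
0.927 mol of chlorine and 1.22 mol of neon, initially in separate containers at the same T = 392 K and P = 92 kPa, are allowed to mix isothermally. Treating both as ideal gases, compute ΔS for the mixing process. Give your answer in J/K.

ΔS_mix = 12.2 J/K

Mole fractions: x_A = 0.927/2.15 = 0.432, x_B = 0.568.
ΔS_mix = −R(n_A ln x_A + n_B ln x_B) = −8.314 × (0.927 ln 0.432 + 1.22 ln 0.568) = 12.2 J/K.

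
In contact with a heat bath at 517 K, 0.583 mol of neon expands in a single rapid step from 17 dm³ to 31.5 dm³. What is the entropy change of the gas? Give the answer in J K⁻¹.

Entropy is a state function, so ΔS_gas depends only on the end states.
For an isothermal ideal gas ΔS_gas = nR ln(V₂/V₁) = 0.583 × 8.314 × ln(31.5/17) = 2.99 J/K.

ΔS_gas = 2.99 J/K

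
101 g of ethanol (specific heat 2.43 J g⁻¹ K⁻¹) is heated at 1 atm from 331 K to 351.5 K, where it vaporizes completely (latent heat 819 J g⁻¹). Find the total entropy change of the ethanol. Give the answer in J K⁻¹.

Warming step: ΔS₁ = m c ln(T_tr/T_i) = 101 × 2.43 × ln(351.5/331) = 14.75 J/K.
Phase change: ΔS₂ = +mL/T_tr = 101 × 819 / 351.5 = 235.3 J/K.
ΔS_total = (14.75) + (235.3) = 250 J/K.

ΔS = 250 J/K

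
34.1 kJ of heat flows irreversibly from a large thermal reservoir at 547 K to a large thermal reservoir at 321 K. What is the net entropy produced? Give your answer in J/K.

ΔS_hot = −Q/T_H = −34100/547 = -62.34 J/K and ΔS_cold = +Q/T_C = 34100/321 = 106.2 J/K.
ΔS_total = -62.34 + 106.2 = 43.9 J/K, positive as the second law requires.

ΔS_total = 43.9 J/K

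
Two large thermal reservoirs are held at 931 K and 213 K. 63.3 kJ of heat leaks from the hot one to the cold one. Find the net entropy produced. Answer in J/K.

ΔS_total = 229 J/K

ΔS_hot = −Q/T_H = −63300/931 = -67.99 J/K and ΔS_cold = +Q/T_C = 63300/213 = 297.2 J/K.
ΔS_total = -67.99 + 297.2 = 229 J/K, positive as the second law requires.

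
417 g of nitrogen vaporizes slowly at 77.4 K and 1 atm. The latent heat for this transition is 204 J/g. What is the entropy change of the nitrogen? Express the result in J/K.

Heat absorbed by the substance: Q = mL = 417 × 204 = 85068 J.
At constant T, ΔS = Q_rev/T = 85068 / 77.4 = 1100 J/K.

ΔS = 1100 J/K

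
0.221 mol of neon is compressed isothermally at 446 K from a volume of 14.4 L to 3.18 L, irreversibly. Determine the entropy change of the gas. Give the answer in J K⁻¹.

ΔS_gas = -2.78 J/K

Entropy is a state function, so ΔS_gas depends only on the end states.
For an isothermal ideal gas ΔS_gas = nR ln(V₂/V₁) = 0.221 × 8.314 × ln(3.18/14.4) = -2.78 J/K.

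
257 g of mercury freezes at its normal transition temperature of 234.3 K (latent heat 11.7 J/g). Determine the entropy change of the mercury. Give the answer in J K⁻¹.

Heat released by the substance: Q = −mL = −257 × 11.7 = −3006.9 J.
At constant T, ΔS = Q_rev/T = −3006.9 / 234.3 = -12.8 J/K.

ΔS = -12.8 J/K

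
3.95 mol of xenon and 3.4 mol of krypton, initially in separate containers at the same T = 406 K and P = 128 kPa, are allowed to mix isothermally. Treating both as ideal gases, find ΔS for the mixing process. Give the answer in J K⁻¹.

Mole fractions: x_A = 3.95/7.35 = 0.537, x_B = 0.463.
ΔS_mix = −R(n_A ln x_A + n_B ln x_B) = −8.314 × (3.95 ln 0.537 + 3.4 ln 0.463) = 42.2 J/K.

ΔS_mix = 42.2 J/K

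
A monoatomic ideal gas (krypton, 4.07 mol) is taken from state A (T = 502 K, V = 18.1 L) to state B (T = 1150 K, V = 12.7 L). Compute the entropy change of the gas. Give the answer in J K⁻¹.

ΔS = 30.1 J/K

Entropy is a state function: ΔS = nC_V ln(T₂/T₁) + nR ln(V₂/V₁), with C_V = 3R/2 = 12.47 J mol⁻¹ K⁻¹ for a monoatomic ideal gas.
ΔS = 4.07 × [12.47 × ln(1150/502) + 8.314 × ln(12.7/18.1)] = 30.1 J/K.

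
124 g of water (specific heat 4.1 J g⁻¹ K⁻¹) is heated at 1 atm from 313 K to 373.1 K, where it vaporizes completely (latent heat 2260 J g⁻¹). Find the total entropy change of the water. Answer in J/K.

ΔS = 840 J/K

Warming step: ΔS₁ = m c ln(T_tr/T_i) = 124 × 4.1 × ln(373.1/313) = 89.3 J/K.
Phase change: ΔS₂ = +mL/T_tr = 124 × 2260 / 373.1 = 751.1 J/K.
ΔS_total = (89.3) + (751.1) = 840 J/K.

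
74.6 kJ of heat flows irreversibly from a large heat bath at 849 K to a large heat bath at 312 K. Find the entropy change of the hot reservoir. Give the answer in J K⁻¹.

ΔS_hot = -87.9 J/K

The hot reservoir loses heat Q, so ΔS_hot = −Q/T_H = −74600/849 = -87.9 J/K.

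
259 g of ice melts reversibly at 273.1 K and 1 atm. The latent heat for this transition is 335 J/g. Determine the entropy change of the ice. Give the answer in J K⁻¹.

ΔS = 318 J/K

Heat absorbed by the substance: Q = mL = 259 × 335 = 86765 J.
At constant T, ΔS = Q_rev/T = 86765 / 273.1 = 318 J/K.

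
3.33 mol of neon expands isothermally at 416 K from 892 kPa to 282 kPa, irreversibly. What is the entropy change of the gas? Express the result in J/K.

ΔS_gas = 31.9 J/K

Entropy is a state function, so ΔS_gas depends only on the end states.
For an isothermal ideal gas ΔS_gas = nR ln(P₁/P₂) = 3.33 × 8.314 × ln(892/282) = 31.9 J/K.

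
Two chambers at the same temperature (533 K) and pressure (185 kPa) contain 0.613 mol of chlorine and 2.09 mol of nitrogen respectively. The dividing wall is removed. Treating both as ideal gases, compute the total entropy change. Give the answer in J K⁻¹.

ΔS_mix = 12 J/K

Mole fractions: x_A = 0.613/2.7 = 0.227, x_B = 0.773.
ΔS_mix = −R(n_A ln x_A + n_B ln x_B) = −8.314 × (0.613 ln 0.227 + 2.09 ln 0.773) = 12 J/K.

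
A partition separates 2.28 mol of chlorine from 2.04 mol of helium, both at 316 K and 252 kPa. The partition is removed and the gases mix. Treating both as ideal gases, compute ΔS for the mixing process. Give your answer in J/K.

ΔS_mix = 24.8 J/K

Mole fractions: x_A = 2.28/4.32 = 0.528, x_B = 0.472.
ΔS_mix = −R(n_A ln x_A + n_B ln x_B) = −8.314 × (2.28 ln 0.528 + 2.04 ln 0.472) = 24.8 J/K.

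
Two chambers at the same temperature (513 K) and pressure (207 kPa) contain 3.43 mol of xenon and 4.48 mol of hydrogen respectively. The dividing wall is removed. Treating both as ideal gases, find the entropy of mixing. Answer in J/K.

Mole fractions: x_A = 3.43/7.91 = 0.434, x_B = 0.566.
ΔS_mix = −R(n_A ln x_A + n_B ln x_B) = −8.314 × (3.43 ln 0.434 + 4.48 ln 0.566) = 45 J/K.

ΔS_mix = 45 J/K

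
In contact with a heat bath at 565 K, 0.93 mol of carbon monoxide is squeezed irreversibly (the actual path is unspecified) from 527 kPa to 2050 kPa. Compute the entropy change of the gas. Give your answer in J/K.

ΔS_gas = -10.5 J/K

Entropy is a state function, so ΔS_gas depends only on the end states.
For an isothermal ideal gas ΔS_gas = nR ln(P₁/P₂) = 0.93 × 8.314 × ln(527/2050) = -10.5 J/K.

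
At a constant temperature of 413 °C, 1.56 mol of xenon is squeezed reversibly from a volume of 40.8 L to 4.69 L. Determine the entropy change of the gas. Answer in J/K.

For an isothermal ideal gas ΔS_gas = nR ln(V₂/V₁) = 1.56 × 8.314 × ln(4.69/40.8) = -28.1 J/K.

ΔS_gas = -28.1 J/K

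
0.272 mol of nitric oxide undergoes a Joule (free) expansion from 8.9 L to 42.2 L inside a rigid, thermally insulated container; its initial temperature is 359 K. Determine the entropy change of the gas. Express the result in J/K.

No heat is exchanged and no work is done, so the ideal-gas temperature stays constant.
Entropy is a state function; using a reversible isothermal path, ΔS_gas = nR ln(V₂/V₁) = 0.272 × 8.314 × ln(42.2/8.9) = 3.52 J/K.

ΔS_gas = 3.52 J/K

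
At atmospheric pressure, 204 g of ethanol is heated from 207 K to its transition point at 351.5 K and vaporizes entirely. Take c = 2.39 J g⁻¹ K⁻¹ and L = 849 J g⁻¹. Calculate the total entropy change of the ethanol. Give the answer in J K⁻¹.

Warming step: ΔS₁ = m c ln(T_tr/T_i) = 204 × 2.39 × ln(351.5/207) = 258.2 J/K.
Phase change: ΔS₂ = +mL/T_tr = 204 × 849 / 351.5 = 492.7 J/K.
ΔS_total = (258.2) + (492.7) = 751 J/K.

ΔS = 751 J/K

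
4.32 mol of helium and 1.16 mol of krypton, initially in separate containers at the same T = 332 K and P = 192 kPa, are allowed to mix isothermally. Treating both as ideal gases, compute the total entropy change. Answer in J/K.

Mole fractions: x_A = 4.32/5.48 = 0.788, x_B = 0.212.
ΔS_mix = −R(n_A ln x_A + n_B ln x_B) = −8.314 × (4.32 ln 0.788 + 1.16 ln 0.212) = 23.5 J/K.

ΔS_mix = 23.5 J/K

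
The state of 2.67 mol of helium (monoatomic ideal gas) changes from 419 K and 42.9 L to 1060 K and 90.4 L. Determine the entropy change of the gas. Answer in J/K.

Entropy is a state function: ΔS = nC_V ln(T₂/T₁) + nR ln(V₂/V₁), with C_V = 3R/2 = 12.47 J mol⁻¹ K⁻¹ for a monoatomic ideal gas.
ΔS = 2.67 × [12.47 × ln(1060/419) + 8.314 × ln(90.4/42.9)] = 47.5 J/K.

ΔS = 47.5 J/K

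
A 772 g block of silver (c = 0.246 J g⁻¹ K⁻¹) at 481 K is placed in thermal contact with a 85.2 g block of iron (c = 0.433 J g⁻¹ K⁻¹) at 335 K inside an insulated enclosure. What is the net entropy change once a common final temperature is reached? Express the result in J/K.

Energy balance: T_f = (m₁c₁T₁ + m₂c₂T₂)/(m₁c₁ + m₂c₂) = 457.25 K.
ΔS₁ = m₁c₁ ln(T_f/T₁) = 189.912 × ln(457.25/481) = -9.616 J/K.
ΔS₂ = m₂c₂ ln(T_f/T₂) = 36.8916 × ln(457.25/335) = 11.48 J/K.
ΔS_total = -9.616 + 11.48 = 1.86 J/K.

ΔS_total = 1.86 J/K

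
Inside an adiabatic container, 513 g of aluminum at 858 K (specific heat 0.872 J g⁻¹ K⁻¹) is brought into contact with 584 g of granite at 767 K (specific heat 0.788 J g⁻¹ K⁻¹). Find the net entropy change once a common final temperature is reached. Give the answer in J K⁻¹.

Energy balance: T_f = (m₁c₁T₁ + m₂c₂T₂)/(m₁c₁ + m₂c₂) = 811.86 K.
ΔS₁ = m₁c₁ ln(T_f/T₁) = 447.336 × ln(811.86/858) = -24.73 J/K.
ΔS₂ = m₂c₂ ln(T_f/T₂) = 460.192 × ln(811.86/767) = 26.16 J/K.
ΔS_total = -24.73 + 26.16 = 1.43 J/K.

ΔS_total = 1.43 J/K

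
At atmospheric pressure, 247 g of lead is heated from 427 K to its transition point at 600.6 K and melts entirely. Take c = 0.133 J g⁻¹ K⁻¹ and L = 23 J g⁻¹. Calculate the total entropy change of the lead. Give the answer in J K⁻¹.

Warming step: ΔS₁ = m c ln(T_tr/T_i) = 247 × 0.133 × ln(600.6/427) = 11.21 J/K.
Phase change: ΔS₂ = +mL/T_tr = 247 × 23 / 600.6 = 9.459 J/K.
ΔS_total = (11.21) + (9.459) = 20.7 J/K.

ΔS = 20.7 J/K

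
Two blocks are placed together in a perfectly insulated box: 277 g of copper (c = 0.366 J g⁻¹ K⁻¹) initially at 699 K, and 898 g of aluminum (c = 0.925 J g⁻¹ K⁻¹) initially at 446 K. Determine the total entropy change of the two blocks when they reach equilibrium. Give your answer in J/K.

ΔS_total = 10.3 J/K

Energy balance: T_f = (m₁c₁T₁ + m₂c₂T₂)/(m₁c₁ + m₂c₂) = 473.52 K.
ΔS₁ = m₁c₁ ln(T_f/T₁) = 101.382 × ln(473.52/699) = -39.48 J/K.
ΔS₂ = m₂c₂ ln(T_f/T₂) = 830.65 × ln(473.52/446) = 49.74 J/K.
ΔS_total = -39.48 + 49.74 = 10.3 J/K.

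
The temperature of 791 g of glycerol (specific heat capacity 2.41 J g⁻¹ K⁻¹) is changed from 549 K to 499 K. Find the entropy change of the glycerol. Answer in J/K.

ΔS = ∫dQ_rev/T = m c ln(T₂/T₁) = 791 × 2.41 × ln(499/549) = -182 J/K.

ΔS = -182 J/K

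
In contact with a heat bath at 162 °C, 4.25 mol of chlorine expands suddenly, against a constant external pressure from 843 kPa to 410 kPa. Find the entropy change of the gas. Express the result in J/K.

Entropy is a state function, so ΔS_gas depends only on the end states.
For an isothermal ideal gas ΔS_gas = nR ln(P₁/P₂) = 4.25 × 8.314 × ln(843/410) = 25.5 J/K.

ΔS_gas = 25.5 J/K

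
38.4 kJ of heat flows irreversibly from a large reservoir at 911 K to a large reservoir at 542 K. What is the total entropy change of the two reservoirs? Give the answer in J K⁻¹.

ΔS_total = 28.7 J/K

ΔS_hot = −Q/T_H = −38400/911 = -42.15 J/K and ΔS_cold = +Q/T_C = 38400/542 = 70.85 J/K.
ΔS_total = -42.15 + 70.85 = 28.7 J/K, positive as the second law requires.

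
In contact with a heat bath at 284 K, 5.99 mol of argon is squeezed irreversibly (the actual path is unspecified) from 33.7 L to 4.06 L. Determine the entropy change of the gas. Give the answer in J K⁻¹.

Entropy is a state function, so ΔS_gas depends only on the end states.
For an isothermal ideal gas ΔS_gas = nR ln(V₂/V₁) = 5.99 × 8.314 × ln(4.06/33.7) = -105 J/K.

ΔS_gas = -105 J/K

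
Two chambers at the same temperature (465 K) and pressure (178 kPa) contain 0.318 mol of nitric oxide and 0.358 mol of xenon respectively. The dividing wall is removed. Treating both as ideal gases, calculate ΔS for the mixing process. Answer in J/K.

Mole fractions: x_A = 0.318/0.676 = 0.47, x_B = 0.53.
ΔS_mix = −R(n_A ln x_A + n_B ln x_B) = −8.314 × (0.318 ln 0.47 + 0.358 ln 0.53) = 3.89 J/K.

ΔS_mix = 3.89 J/K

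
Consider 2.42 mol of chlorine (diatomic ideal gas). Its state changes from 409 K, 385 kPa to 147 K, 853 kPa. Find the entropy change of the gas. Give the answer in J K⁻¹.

ΔS = -88.1 J/K

ΔS = nC_p ln(T₂/T₁) − nR ln(P₂/P₁), with C_p = 7R/2 = 29.1 J mol⁻¹ K⁻¹ for a diatomic ideal gas.
ΔS = 2.42 × [29.1 × ln(147/409) − 8.314 × ln(853/385)] = -88.1 J/K.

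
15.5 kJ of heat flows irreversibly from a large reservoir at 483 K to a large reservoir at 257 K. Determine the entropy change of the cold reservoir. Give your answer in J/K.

ΔS_cold = 60.3 J/K

The cold reservoir gains heat Q, so ΔS_cold = +Q/T_C = 15500/257 = 60.3 J/K.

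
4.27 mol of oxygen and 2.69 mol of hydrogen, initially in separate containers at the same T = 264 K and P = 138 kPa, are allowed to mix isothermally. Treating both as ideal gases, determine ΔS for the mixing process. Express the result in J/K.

ΔS_mix = 38.6 J/K

Mole fractions: x_A = 4.27/6.96 = 0.614, x_B = 0.386.
ΔS_mix = −R(n_A ln x_A + n_B ln x_B) = −8.314 × (4.27 ln 0.614 + 2.69 ln 0.386) = 38.6 J/K.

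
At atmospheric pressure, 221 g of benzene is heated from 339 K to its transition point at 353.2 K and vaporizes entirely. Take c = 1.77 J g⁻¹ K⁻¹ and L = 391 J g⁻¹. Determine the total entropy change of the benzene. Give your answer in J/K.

Warming step: ΔS₁ = m c ln(T_tr/T_i) = 221 × 1.77 × ln(353.2/339) = 16.05 J/K.
Phase change: ΔS₂ = +mL/T_tr = 221 × 391 / 353.2 = 244.7 J/K.
ΔS_total = (16.05) + (244.7) = 261 J/K.

ΔS = 261 J/K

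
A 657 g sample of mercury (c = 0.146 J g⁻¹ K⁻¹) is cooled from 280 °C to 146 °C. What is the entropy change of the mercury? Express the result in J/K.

In kelvin: T₁ = 553.15 K, T₂ = 419.15 K. ΔS = ∫dQ_rev/T = m c ln(T₂/T₁) = 657 × 0.146 × ln(419.15/553.15) = -26.6 J/K.

ΔS = -26.6 J/K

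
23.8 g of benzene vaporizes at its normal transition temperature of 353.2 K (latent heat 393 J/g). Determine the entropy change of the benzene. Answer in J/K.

Heat absorbed by the substance: Q = mL = 23.8 × 393 = 9353.4 J.
At constant T, ΔS = Q_rev/T = 9353.4 / 353.2 = 26.5 J/K.

ΔS = 26.5 J/K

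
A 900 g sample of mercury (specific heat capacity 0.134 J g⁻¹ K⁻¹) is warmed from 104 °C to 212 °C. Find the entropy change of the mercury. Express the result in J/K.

ΔS = 30.4 J/K

In kelvin: T₁ = 377.15 K, T₂ = 485.15 K. ΔS = ∫dQ_rev/T = m c ln(T₂/T₁) = 900 × 0.134 × ln(485.15/377.15) = 30.4 J/K.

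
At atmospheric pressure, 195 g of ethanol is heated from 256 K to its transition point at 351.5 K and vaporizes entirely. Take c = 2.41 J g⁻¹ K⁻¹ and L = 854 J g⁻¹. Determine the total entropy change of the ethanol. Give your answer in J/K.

ΔS = 623 J/K

Warming step: ΔS₁ = m c ln(T_tr/T_i) = 195 × 2.41 × ln(351.5/256) = 149 J/K.
Phase change: ΔS₂ = +mL/T_tr = 195 × 854 / 351.5 = 473.8 J/K.
ΔS_total = (149) + (473.8) = 623 J/K.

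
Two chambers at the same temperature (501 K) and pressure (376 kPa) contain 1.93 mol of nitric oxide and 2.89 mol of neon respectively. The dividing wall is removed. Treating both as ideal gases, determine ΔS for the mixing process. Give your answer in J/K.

Mole fractions: x_A = 1.93/4.82 = 0.4, x_B = 0.6.
ΔS_mix = −R(n_A ln x_A + n_B ln x_B) = −8.314 × (1.93 ln 0.4 + 2.89 ln 0.6) = 27 J/K.

ΔS_mix = 27 J/K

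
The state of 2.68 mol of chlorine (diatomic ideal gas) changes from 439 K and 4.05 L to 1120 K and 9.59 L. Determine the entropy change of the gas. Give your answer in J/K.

ΔS = 71.4 J/K

Entropy is a state function: ΔS = nC_V ln(T₂/T₁) + nR ln(V₂/V₁), with C_V = 5R/2 = 20.79 J mol⁻¹ K⁻¹ for a diatomic ideal gas.
ΔS = 2.68 × [20.79 × ln(1120/439) + 8.314 × ln(9.59/4.05)] = 71.4 J/K.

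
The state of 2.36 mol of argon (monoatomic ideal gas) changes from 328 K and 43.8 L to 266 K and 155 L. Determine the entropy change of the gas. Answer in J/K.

Entropy is a state function: ΔS = nC_V ln(T₂/T₁) + nR ln(V₂/V₁), with C_V = 3R/2 = 12.47 J mol⁻¹ K⁻¹ for a monoatomic ideal gas.
ΔS = 2.36 × [12.47 × ln(266/328) + 8.314 × ln(155/43.8)] = 18.6 J/K.

ΔS = 18.6 J/K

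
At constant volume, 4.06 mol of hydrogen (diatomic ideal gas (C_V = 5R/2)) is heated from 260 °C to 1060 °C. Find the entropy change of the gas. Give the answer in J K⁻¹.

ΔS = 77.3 J/K

In kelvin: T₁ = 533.15 K, T₂ = 1333.15 K. At constant volume, ΔS = nC_V ln(T₂/T₁) with C_V = 5R/2 = 20.79 J mol⁻¹ K⁻¹.
ΔS = 4.06 × 20.79 × ln(1333.15/533.15) = 77.3 J/K.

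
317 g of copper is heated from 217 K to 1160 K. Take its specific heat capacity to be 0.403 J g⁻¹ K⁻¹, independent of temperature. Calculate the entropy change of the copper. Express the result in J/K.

ΔS = ∫dQ_rev/T = m c ln(T₂/T₁) = 317 × 0.403 × ln(1160/217) = 214 J/K.

ΔS = 214 J/K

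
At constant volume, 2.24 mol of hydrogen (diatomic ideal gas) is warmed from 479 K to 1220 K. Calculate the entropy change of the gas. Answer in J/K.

At constant volume, ΔS = nC_V ln(T₂/T₁) with C_V = 5R/2 = 20.79 J mol⁻¹ K⁻¹.
ΔS = 2.24 × 20.79 × ln(1220/479) = 43.5 J/K.

ΔS = 43.5 J/K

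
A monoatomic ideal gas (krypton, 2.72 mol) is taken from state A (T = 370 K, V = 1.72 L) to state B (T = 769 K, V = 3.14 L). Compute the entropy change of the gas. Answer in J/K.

Entropy is a state function: ΔS = nC_V ln(T₂/T₁) + nR ln(V₂/V₁), with C_V = 3R/2 = 12.47 J mol⁻¹ K⁻¹ for a monoatomic ideal gas.
ΔS = 2.72 × [12.47 × ln(769/370) + 8.314 × ln(3.14/1.72)] = 38.4 J/K.

ΔS = 38.4 J/K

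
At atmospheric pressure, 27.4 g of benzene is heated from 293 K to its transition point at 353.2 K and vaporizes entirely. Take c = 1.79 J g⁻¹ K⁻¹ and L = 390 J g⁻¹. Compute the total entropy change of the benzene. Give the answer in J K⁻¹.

ΔS = 39.4 J/K

Warming step: ΔS₁ = m c ln(T_tr/T_i) = 27.4 × 1.79 × ln(353.2/293) = 9.165 J/K.
Phase change: ΔS₂ = +mL/T_tr = 27.4 × 390 / 353.2 = 30.25 J/K.
ΔS_total = (9.165) + (30.25) = 39.4 J/K.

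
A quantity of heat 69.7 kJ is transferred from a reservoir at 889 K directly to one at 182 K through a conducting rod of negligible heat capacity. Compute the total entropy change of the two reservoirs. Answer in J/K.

ΔS_total = 305 J/K

ΔS_hot = −Q/T_H = −69700/889 = -78.4 J/K and ΔS_cold = +Q/T_C = 69700/182 = 383 J/K.
ΔS_total = -78.4 + 383 = 305 J/K, positive as the second law requires.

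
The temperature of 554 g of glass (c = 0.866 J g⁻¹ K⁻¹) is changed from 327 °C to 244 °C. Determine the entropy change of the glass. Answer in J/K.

ΔS = -71.4 J/K

In kelvin: T₁ = 600.15 K, T₂ = 517.15 K. ΔS = ∫dQ_rev/T = m c ln(T₂/T₁) = 554 × 0.866 × ln(517.15/600.15) = -71.4 J/K.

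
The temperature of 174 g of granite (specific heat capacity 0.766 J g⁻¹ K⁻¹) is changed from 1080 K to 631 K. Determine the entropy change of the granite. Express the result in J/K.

ΔS = -71.6 J/K

ΔS = ∫dQ_rev/T = m c ln(T₂/T₁) = 174 × 0.766 × ln(631/1080) = -71.6 J/K.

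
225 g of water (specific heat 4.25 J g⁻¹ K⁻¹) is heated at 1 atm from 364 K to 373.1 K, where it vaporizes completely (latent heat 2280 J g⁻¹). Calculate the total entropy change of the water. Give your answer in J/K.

Warming step: ΔS₁ = m c ln(T_tr/T_i) = 225 × 4.25 × ln(373.1/364) = 23.61 J/K.
Phase change: ΔS₂ = +mL/T_tr = 225 × 2280 / 373.1 = 1375 J/K.
ΔS_total = (23.61) + (1375) = 1400 J/K.

ΔS = 1400 J/K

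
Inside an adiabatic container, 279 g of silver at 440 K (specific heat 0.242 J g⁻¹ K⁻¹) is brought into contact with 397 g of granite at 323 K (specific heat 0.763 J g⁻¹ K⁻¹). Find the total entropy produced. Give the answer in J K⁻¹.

Energy balance: T_f = (m₁c₁T₁ + m₂c₂T₂)/(m₁c₁ + m₂c₂) = 344.33 K.
ΔS₁ = m₁c₁ ln(T_f/T₁) = 67.518 × ln(344.33/440) = -16.555 J/K.
ΔS₂ = m₂c₂ ln(T_f/T₂) = 302.911 × ln(344.33/323) = 19.367 J/K.
ΔS_total = -16.555 + 19.367 = 2.81 J/K.

ΔS_total = 2.81 J/K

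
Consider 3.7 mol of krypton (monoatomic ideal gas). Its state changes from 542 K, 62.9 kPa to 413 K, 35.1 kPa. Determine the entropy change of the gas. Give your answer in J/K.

ΔS = -2.96 J/K

ΔS = nC_p ln(T₂/T₁) − nR ln(P₂/P₁), with C_p = 5R/2 = 20.79 J mol⁻¹ K⁻¹ for a monoatomic ideal gas.
ΔS = 3.7 × [20.79 × ln(413/542) − 8.314 × ln(35.1/62.9)] = -2.96 J/K.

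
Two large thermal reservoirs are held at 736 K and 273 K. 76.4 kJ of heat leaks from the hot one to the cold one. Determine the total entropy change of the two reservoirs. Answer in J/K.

ΔS_hot = −Q/T_H = −76400/736 = -103.8 J/K and ΔS_cold = +Q/T_C = 76400/273 = 279.9 J/K.
ΔS_total = -103.8 + 279.9 = 176 J/K, positive as the second law requires.

ΔS_total = 176 J/K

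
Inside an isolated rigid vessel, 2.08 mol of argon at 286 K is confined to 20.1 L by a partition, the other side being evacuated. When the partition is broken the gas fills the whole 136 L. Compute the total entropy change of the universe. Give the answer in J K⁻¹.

ΔS_universe = 33.1 J/K

No heat is exchanged and no work is done, so the ideal-gas temperature stays constant.
Entropy is a state function; using a reversible isothermal path, ΔS_gas = nR ln(V₂/V₁) = 2.08 × 8.314 × ln(136/20.1) = 33.1 J/K.
The insulated surroundings exchange no heat, so ΔS_surr = 0 and ΔS_universe = ΔS_gas.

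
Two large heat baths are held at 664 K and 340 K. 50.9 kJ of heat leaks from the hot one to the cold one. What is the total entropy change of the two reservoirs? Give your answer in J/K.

ΔS_total = 73 J/K

ΔS_hot = −Q/T_H = −50900/664 = -76.66 J/K and ΔS_cold = +Q/T_C = 50900/340 = 149.7 J/K.
ΔS_total = -76.66 + 149.7 = 73 J/K, positive as the second law requires.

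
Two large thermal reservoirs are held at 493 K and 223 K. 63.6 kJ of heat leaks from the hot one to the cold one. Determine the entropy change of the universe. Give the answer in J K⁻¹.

ΔS_hot = −Q/T_H = −63600/493 = -129 J/K and ΔS_cold = +Q/T_C = 63600/223 = 285.2 J/K.
ΔS_total = -129 + 285.2 = 156 J/K, positive as the second law requires.

ΔS_total = 156 J/K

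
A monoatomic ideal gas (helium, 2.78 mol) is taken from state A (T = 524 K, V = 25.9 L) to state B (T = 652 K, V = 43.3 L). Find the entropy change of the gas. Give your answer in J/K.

ΔS = 19.5 J/K

Entropy is a state function: ΔS = nC_V ln(T₂/T₁) + nR ln(V₂/V₁), with C_V = 3R/2 = 12.47 J mol⁻¹ K⁻¹ for a monoatomic ideal gas.
ΔS = 2.78 × [12.47 × ln(652/524) + 8.314 × ln(43.3/25.9)] = 19.5 J/K.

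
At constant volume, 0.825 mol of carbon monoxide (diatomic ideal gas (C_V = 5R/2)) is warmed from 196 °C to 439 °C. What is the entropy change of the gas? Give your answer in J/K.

In kelvin: T₁ = 469.15 K, T₂ = 712.15 K. At constant volume, ΔS = nC_V ln(T₂/T₁) with C_V = 5R/2 = 20.79 J mol⁻¹ K⁻¹.
ΔS = 0.825 × 20.79 × ln(712.15/469.15) = 7.16 J/K.

ΔS = 7.16 J/K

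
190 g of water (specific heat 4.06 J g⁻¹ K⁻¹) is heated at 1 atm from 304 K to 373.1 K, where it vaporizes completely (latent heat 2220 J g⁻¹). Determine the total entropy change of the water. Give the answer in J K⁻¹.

ΔS = 1290 J/K

Warming step: ΔS₁ = m c ln(T_tr/T_i) = 190 × 4.06 × ln(373.1/304) = 158 J/K.
Phase change: ΔS₂ = +mL/T_tr = 190 × 2220 / 373.1 = 1131 J/K.
ΔS_total = (158) + (1131) = 1290 J/K.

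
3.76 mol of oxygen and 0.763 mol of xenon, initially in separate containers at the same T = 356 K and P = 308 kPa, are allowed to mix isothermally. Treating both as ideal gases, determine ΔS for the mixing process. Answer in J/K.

ΔS_mix = 17.1 J/K

Mole fractions: x_A = 3.76/4.52 = 0.831, x_B = 0.169.
ΔS_mix = −R(n_A ln x_A + n_B ln x_B) = −8.314 × (3.76 ln 0.831 + 0.763 ln 0.169) = 17.1 J/K.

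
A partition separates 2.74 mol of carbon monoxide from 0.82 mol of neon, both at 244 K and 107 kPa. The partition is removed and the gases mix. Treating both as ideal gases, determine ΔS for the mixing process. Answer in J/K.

ΔS_mix = 16 J/K

Mole fractions: x_A = 2.74/3.56 = 0.77, x_B = 0.23.
ΔS_mix = −R(n_A ln x_A + n_B ln x_B) = −8.314 × (2.74 ln 0.77 + 0.82 ln 0.23) = 16 J/K.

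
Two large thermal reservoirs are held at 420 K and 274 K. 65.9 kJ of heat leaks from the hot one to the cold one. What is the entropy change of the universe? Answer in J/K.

ΔS_hot = −Q/T_H = −65900/420 = -156.9 J/K and ΔS_cold = +Q/T_C = 65900/274 = 240.5 J/K.
ΔS_total = -156.9 + 240.5 = 83.6 J/K, positive as the second law requires.

ΔS_total = 83.6 J/K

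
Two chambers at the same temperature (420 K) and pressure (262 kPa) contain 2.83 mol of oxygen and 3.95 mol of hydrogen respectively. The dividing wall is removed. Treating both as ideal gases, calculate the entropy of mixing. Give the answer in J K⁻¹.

ΔS_mix = 38.3 J/K

Mole fractions: x_A = 2.83/6.78 = 0.417, x_B = 0.583.
ΔS_mix = −R(n_A ln x_A + n_B ln x_B) = −8.314 × (2.83 ln 0.417 + 3.95 ln 0.583) = 38.3 J/K.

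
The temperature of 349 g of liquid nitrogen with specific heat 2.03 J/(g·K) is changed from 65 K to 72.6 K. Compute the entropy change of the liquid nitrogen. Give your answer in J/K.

ΔS = 78.3 J/K

ΔS = ∫dQ_rev/T = m c ln(T₂/T₁) = 349 × 2.03 × ln(72.6/65) = 78.3 J/K.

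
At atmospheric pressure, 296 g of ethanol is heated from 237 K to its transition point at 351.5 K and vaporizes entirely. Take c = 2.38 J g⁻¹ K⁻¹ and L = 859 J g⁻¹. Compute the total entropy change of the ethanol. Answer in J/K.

ΔS = 1000 J/K

Warming step: ΔS₁ = m c ln(T_tr/T_i) = 296 × 2.38 × ln(351.5/237) = 277.7 J/K.
Phase change: ΔS₂ = +mL/T_tr = 296 × 859 / 351.5 = 723.4 J/K.
ΔS_total = (277.7) + (723.4) = 1000 J/K.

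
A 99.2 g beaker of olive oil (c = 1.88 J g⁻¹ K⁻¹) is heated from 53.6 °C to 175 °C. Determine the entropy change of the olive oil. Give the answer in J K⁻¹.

In kelvin: T₁ = 326.75 K, T₂ = 448.15 K. ΔS = ∫dQ_rev/T = m c ln(T₂/T₁) = 99.2 × 1.88 × ln(448.15/326.75) = 58.9 J/K.

ΔS = 58.9 J/K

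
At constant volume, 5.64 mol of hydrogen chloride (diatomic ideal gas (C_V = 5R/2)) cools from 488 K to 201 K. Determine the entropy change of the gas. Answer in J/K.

At constant volume, ΔS = nC_V ln(T₂/T₁) with C_V = 5R/2 = 20.79 J mol⁻¹ K⁻¹.
ΔS = 5.64 × 20.79 × ln(201/488) = -104 J/K.

ΔS = -104 J/K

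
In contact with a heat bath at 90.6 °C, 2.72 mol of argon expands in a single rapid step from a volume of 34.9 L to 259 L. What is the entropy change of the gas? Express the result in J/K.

Entropy is a state function, so ΔS_gas depends only on the end states.
For an isothermal ideal gas ΔS_gas = nR ln(V₂/V₁) = 2.72 × 8.314 × ln(259/34.9) = 45.3 J/K.

ΔS_gas = 45.3 J/K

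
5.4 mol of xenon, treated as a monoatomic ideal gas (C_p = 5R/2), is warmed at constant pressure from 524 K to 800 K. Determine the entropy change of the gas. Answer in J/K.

At constant pressure, ΔS = nC_p ln(T₂/T₁) with C_p = 5R/2 = 20.79 J mol⁻¹ K⁻¹.
ΔS = 5.4 × 20.79 × ln(800/524) = 47.5 J/K.

ΔS = 47.5 J/K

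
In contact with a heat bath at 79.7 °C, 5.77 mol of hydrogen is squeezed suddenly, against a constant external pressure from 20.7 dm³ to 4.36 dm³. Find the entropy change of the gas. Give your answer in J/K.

ΔS_gas = -74.7 J/K

Entropy is a state function, so ΔS_gas depends only on the end states.
For an isothermal ideal gas ΔS_gas = nR ln(V₂/V₁) = 5.77 × 8.314 × ln(4.36/20.7) = -74.7 J/K.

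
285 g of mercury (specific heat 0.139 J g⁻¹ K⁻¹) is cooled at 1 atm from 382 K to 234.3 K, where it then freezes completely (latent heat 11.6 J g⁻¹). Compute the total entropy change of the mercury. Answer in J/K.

ΔS = -33.5 J/K

Cooling step: ΔS₁ = m c ln(T_tr/T_i) = 285 × 0.139 × ln(234.3/382) = -19.36 J/K.
Phase change: ΔS₂ = −mL/T_tr = −285 × 11.6 / 234.3 = -14.11 J/K.
ΔS_total = (-19.36) + (-14.11) = -33.5 J/K.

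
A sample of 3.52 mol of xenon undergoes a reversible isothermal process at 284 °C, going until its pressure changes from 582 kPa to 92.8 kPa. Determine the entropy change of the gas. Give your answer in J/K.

For an isothermal ideal gas ΔS_gas = nR ln(P₁/P₂) = 3.52 × 8.314 × ln(582/92.8) = 53.7 J/K.

ΔS_gas = 53.7 J/K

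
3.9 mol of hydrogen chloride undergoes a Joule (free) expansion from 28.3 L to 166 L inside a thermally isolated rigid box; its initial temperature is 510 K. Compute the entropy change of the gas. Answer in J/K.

For an ideal gas in free expansion Q = 0 and W = 0, so T is unchanged.
Entropy is a state function; using a reversible isothermal path, ΔS_gas = nR ln(V₂/V₁) = 3.9 × 8.314 × ln(166/28.3) = 57.4 J/K.

ΔS_gas = 57.4 J/K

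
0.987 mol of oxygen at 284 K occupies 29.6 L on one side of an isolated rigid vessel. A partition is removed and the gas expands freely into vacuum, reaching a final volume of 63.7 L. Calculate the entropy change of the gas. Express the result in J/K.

ΔS_gas = 6.29 J/K

For an ideal gas in free expansion Q = 0 and W = 0, so T is unchanged.
Entropy is a state function; using a reversible isothermal path, ΔS_gas = nR ln(V₂/V₁) = 0.987 × 8.314 × ln(63.7/29.6) = 6.29 J/K.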